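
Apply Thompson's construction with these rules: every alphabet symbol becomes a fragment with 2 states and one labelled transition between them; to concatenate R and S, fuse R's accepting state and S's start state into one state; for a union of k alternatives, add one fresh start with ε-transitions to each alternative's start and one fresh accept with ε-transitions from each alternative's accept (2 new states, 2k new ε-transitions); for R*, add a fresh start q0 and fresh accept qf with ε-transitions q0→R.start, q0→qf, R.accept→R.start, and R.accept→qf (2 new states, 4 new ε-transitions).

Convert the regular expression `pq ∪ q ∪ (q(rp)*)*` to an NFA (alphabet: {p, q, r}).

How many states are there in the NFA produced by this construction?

Per subexpression:
Each of the 6 symbol leaves contributes a 2-state fragment.
  pq → 3 states
  rp → 3 states
  (rp)* → 5 states
  q(rp)* → 6 states
  (q(rp)*)* → 8 states
  pq ∪ q ∪ (q(rp)*)* → 15 states

15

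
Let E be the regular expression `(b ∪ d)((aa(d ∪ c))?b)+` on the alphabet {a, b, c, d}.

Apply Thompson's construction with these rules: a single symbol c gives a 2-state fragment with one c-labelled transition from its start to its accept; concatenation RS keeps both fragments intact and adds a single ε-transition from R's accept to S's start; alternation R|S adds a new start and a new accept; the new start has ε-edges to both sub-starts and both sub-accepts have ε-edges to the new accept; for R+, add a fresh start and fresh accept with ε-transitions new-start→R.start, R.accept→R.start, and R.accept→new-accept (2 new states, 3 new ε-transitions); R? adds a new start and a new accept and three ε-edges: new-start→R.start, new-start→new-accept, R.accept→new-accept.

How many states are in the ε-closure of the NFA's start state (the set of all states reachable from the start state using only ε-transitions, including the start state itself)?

3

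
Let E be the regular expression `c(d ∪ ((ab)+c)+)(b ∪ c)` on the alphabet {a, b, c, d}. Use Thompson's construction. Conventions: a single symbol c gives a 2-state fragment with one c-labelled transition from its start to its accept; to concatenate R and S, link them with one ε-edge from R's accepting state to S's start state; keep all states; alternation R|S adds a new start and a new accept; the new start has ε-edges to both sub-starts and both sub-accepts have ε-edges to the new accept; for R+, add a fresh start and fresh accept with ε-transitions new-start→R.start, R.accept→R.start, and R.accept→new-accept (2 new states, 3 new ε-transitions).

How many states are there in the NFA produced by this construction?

Bottom-up over the parse tree:
Each of the 7 symbol leaves contributes a 2-state fragment.
  ab = 4 states
  (ab)+ = 6 states
  (ab)+c = 8 states
  ((ab)+c)+ = 10 states
  d ∪ ((ab)+c)+ = 14 states
  b ∪ c = 6 states
  c(d ∪ ((ab)+c)+)(b ∪ c) = 22 states

22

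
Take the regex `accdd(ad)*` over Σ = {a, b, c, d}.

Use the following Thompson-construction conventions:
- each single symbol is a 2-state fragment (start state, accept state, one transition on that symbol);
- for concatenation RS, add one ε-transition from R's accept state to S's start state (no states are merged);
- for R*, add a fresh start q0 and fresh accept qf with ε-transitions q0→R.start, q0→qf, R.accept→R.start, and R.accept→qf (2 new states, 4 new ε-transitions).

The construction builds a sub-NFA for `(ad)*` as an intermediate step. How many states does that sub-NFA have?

Fragment for `(ad)*`:
Each of the 2 symbol leaves contributes a 2-state fragment.
  ad → 4 states
  (ad)* → 6 states

6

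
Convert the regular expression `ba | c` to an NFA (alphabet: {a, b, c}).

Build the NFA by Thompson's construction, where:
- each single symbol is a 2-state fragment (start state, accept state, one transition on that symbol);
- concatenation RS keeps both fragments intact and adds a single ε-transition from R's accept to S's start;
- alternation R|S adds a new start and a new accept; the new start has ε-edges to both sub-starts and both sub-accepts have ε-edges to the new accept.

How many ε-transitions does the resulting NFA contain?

5

Bottom-up over the parse tree:
Each of the 3 symbol leaves contributes 0 ε-transitions.
  ba — 1 ε-transition
  ba | c — 5 ε-transitions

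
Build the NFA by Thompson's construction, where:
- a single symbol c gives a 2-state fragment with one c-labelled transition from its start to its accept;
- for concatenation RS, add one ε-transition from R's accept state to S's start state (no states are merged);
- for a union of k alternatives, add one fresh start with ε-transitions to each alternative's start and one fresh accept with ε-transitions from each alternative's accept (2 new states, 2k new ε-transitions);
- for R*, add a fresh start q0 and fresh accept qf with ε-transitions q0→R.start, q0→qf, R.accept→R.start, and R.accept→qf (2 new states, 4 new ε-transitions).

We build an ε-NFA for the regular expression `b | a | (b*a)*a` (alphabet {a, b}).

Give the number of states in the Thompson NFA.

Recursing over subexpressions:
Each of the 5 symbol leaves contributes a 2-state fragment.
  b* → 4 states
  b*a → 6 states
  (b*a)* → 8 states
  (b*a)*a → 10 states
  b | a | (b*a)*a → 16 states

16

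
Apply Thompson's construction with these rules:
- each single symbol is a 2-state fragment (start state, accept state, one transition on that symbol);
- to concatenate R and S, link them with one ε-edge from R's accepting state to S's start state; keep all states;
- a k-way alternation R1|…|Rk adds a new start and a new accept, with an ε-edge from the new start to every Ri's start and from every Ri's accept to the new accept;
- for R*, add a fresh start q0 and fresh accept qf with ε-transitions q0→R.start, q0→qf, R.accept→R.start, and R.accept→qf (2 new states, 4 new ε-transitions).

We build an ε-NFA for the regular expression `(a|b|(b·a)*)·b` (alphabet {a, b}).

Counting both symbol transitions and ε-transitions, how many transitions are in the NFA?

17

Recursing over subexpressions:
Each of the 5 symbol leaves contributes 1 transition (1 symbol, 0 ε).
  b·a : 3 transitions (2 symbol, 1 ε)
  (b·a)* : 7 transitions (2 symbol, 5 ε)
  a|b|(b·a)* : 15 transitions (4 symbol, 11 ε)
  (a|b|(b·a)*)·b : 17 transitions (5 symbol, 12 ε)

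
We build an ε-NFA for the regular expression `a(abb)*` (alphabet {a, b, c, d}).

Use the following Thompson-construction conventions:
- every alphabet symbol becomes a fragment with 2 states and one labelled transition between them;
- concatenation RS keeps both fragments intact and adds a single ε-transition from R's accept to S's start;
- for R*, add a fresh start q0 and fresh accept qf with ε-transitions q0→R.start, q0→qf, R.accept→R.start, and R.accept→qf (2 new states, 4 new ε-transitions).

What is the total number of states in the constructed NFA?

10

Bottom-up over the parse tree:
Each of the 4 symbol leaves contributes a 2-state fragment.
  abb : 6 states
  (abb)* : 8 states
  a(abb)* : 10 states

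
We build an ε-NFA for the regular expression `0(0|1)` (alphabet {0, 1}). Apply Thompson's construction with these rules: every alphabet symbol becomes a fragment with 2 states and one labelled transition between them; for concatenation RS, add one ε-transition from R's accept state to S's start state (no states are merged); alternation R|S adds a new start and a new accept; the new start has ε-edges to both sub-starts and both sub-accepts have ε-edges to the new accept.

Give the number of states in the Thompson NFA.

Recursing over subexpressions:
Each of the 3 symbol leaves contributes a 2-state fragment.
  0|1 → 6 states
  0(0|1) → 8 states

8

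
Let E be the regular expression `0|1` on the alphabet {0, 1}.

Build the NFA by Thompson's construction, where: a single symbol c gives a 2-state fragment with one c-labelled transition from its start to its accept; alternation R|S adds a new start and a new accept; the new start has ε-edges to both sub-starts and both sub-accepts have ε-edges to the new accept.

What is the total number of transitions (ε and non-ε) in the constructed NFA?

6

By structural recursion:
Each of the 2 symbol leaves contributes 1 transition (1 symbol, 0 ε).
  0|1 : 6 transitions (2 symbol, 4 ε)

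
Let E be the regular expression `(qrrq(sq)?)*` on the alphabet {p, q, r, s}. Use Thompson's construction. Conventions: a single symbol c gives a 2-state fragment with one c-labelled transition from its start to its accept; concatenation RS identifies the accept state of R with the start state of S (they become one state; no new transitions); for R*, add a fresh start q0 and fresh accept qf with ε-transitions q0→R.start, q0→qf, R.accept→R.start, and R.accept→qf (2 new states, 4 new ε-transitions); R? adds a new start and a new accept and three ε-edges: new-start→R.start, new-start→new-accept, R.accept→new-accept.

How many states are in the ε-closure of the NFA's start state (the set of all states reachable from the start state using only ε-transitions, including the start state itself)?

3

Compute the ε-closure size of each fragment's start state recursively; a symbol fragment's start has no outgoing ε-edge, so its closure is just itself (size 1).
  sq : same as the first factor's closure: |ε-closure| = 1
  (sq)? : |ε-closure| = 1 (new start) + 1 (body) + 1 (new accept, via ε) = 3
  qrrq(sq)? : same as the first factor's closure: |ε-closure| = 1
  (qrrq(sq)?)* : |ε-closure| = 1 (new start) + 1 (body) + 1 (new accept) = 3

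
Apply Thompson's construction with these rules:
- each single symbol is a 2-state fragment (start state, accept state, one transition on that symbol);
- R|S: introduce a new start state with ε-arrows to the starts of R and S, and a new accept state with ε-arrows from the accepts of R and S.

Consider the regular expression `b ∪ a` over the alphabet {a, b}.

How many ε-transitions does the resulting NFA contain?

4

Bottom-up over the parse tree:
Each of the 2 symbol leaves contributes 0 ε-transitions.
  b ∪ a = 4 ε-transitions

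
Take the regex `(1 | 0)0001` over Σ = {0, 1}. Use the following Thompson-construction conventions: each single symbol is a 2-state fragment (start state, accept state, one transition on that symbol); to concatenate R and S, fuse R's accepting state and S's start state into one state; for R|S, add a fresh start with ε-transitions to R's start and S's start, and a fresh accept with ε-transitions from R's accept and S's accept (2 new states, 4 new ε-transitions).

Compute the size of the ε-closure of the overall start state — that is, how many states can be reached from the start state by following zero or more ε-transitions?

Compute the ε-closure size of each fragment's start state recursively; a symbol fragment's start has no outgoing ε-edge, so its closure is just itself (size 1).
  1 | 0 : |closure| = 1 + 1 + 1 = 3 (the new accept is not ε-reachable since no branch accepts ε)
  (1 | 0)0001 : same as the first factor's closure: |closure| = 3

3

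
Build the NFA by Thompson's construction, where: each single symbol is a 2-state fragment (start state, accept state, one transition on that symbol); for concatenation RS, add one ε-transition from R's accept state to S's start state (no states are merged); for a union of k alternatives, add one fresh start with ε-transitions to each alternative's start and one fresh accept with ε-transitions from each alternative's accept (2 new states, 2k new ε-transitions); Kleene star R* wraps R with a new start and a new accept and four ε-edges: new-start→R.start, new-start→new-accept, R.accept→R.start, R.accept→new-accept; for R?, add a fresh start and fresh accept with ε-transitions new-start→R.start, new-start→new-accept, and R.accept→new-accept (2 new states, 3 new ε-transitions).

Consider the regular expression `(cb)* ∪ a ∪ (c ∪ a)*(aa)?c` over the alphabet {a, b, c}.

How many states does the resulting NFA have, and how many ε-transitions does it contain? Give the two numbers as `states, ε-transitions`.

26, 25

Per subexpression:
Each of the 8 symbol leaves contributes 2 states and 0 ε-transitions.
  cb : 4 states, 1 ε-transition
  (cb)* : 6 states, 5 ε-transitions
  c ∪ a : 6 states, 4 ε-transitions
  (c ∪ a)* : 8 states, 8 ε-transitions
  aa : 4 states, 1 ε-transition
  (aa)? : 6 states, 4 ε-transitions
  (c ∪ a)*(aa)?c : 16 states, 14 ε-transitions
  (cb)* ∪ a ∪ (c ∪ a)*(aa)?c : 26 states, 25 ε-transitions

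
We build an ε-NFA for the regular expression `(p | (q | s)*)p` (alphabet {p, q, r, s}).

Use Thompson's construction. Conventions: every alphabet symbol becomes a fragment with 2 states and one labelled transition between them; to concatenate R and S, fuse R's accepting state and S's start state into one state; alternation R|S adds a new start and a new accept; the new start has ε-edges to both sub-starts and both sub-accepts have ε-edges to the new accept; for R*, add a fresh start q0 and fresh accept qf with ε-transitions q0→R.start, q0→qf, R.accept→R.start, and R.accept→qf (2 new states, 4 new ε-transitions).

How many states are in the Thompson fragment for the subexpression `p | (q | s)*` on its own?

12

Fragment for `p | (q | s)*`:
Each of the 3 symbol leaves contributes a 2-state fragment.
  q | s = 6 states
  (q | s)* = 8 states
  p | (q | s)* = 12 states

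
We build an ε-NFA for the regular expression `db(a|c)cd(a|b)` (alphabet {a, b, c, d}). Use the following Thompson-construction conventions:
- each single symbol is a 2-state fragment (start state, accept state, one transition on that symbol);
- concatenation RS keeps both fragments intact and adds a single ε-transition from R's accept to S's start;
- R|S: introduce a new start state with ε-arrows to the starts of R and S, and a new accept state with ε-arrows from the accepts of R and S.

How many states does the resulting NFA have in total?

20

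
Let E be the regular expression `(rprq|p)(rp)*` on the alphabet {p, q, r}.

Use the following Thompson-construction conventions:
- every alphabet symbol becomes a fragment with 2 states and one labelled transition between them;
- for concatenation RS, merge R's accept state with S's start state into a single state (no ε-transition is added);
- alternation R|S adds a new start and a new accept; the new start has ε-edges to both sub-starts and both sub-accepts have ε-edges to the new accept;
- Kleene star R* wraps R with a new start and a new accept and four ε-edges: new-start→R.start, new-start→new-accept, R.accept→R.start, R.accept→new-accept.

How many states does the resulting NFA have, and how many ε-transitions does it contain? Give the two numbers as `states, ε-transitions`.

13, 8

Building bottom-up:
Each of the 7 symbol leaves contributes 2 states and 0 ε-transitions.
  rprq → 5 states, 0 ε-transitions
  rprq|p → 9 states, 4 ε-transitions
  rp → 3 states, 0 ε-transitions
  (rp)* → 5 states, 4 ε-transitions
  (rprq|p)(rp)* → 13 states, 8 ε-transitions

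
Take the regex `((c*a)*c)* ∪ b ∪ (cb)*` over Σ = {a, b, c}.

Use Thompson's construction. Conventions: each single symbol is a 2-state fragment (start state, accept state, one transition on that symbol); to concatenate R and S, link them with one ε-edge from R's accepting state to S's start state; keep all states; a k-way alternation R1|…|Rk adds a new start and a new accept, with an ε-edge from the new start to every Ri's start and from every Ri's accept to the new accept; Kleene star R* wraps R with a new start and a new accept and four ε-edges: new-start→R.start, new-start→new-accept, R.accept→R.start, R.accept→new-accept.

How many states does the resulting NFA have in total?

22

Building bottom-up:
Each of the 6 symbol leaves contributes a 2-state fragment.
  c* → 4 states
  c*a → 6 states
  (c*a)* → 8 states
  (c*a)*c → 10 states
  ((c*a)*c)* → 12 states
  cb → 4 states
  (cb)* → 6 states
  ((c*a)*c)* ∪ b ∪ (cb)* → 22 states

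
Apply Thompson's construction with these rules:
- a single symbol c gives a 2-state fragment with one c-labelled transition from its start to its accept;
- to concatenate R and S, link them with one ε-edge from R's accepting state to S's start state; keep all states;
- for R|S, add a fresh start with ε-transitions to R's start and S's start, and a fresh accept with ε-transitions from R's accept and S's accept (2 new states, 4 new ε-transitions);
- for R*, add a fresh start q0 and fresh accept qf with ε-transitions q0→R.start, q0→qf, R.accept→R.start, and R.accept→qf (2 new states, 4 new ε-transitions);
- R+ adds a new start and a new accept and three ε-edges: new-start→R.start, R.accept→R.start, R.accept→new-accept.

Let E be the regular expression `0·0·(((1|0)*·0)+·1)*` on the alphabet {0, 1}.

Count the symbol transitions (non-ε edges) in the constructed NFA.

6

By structural recursion:
Each of the 6 symbol leaves contributes exactly 1 symbol transition.
  1|0 → 2 symbol transitions
  (1|0)* → 2 symbol transitions
  (1|0)*·0 → 3 symbol transitions
  ((1|0)*·0)+ → 3 symbol transitions
  ((1|0)*·0)+·1 → 4 symbol transitions
  (((1|0)*·0)+·1)* → 4 symbol transitions
  0·0·(((1|0)*·0)+·1)* → 6 symbol transitions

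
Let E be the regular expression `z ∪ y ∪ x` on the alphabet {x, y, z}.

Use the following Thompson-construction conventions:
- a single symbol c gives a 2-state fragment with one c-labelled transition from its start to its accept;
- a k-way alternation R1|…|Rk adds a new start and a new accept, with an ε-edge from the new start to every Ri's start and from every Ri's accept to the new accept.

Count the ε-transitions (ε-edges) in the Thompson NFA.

6

Building bottom-up:
Each of the 3 symbol leaves contributes 0 ε-transitions.
  z ∪ y ∪ x → 6 ε-transitions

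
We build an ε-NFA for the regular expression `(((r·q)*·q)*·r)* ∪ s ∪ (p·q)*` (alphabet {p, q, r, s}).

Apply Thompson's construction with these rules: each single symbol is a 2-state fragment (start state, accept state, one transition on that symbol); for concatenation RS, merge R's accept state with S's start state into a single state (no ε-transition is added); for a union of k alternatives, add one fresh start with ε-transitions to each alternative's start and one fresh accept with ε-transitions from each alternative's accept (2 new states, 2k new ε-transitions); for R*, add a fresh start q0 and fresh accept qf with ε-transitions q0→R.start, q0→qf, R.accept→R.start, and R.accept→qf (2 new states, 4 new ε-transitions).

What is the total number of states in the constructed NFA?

20

Per subexpression:
Each of the 7 symbol leaves contributes a 2-state fragment.
  r·q = 3 states
  (r·q)* = 5 states
  (r·q)*·q = 6 states
  ((r·q)*·q)* = 8 states
  ((r·q)*·q)*·r = 9 states
  (((r·q)*·q)*·r)* = 11 states
  p·q = 3 states
  (p·q)* = 5 states
  (((r·q)*·q)*·r)* ∪ s ∪ (p·q)* = 20 states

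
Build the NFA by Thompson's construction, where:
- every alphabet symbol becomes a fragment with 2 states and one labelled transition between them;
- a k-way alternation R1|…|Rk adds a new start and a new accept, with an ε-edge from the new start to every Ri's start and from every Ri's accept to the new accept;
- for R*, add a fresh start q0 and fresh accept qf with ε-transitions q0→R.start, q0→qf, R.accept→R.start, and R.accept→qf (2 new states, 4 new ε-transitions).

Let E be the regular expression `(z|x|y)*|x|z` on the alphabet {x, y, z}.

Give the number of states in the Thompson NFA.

Building bottom-up:
Each of the 5 symbol leaves contributes a 2-state fragment.
  z|x|y — 8 states
  (z|x|y)* — 10 states
  (z|x|y)*|x|z — 16 states

16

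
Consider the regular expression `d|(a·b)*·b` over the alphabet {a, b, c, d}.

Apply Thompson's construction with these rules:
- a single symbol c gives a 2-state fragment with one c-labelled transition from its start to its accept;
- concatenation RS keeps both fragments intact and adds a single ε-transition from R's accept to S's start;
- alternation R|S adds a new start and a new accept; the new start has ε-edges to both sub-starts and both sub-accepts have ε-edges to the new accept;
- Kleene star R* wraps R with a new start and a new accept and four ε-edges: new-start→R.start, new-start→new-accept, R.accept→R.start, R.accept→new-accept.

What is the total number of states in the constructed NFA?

Bottom-up over the parse tree:
Each of the 4 symbol leaves contributes a 2-state fragment.
  a·b : 4 states
  (a·b)* : 6 states
  (a·b)*·b : 8 states
  d|(a·b)*·b : 12 states

12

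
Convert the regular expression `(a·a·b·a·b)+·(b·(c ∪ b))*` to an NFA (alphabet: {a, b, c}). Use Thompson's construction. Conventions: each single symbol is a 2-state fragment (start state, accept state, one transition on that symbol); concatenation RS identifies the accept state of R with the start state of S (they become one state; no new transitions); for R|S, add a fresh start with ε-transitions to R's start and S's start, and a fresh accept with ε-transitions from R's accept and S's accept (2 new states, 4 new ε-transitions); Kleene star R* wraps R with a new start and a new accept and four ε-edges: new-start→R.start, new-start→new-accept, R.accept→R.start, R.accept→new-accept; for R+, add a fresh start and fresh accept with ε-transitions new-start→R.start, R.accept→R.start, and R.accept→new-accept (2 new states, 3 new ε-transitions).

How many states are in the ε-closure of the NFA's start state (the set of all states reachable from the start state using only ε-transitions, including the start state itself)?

2

Work bottom-up. For each fragment F, track |ε-closure(F.start)| and whether F's accept lies in that closure (i.e. whether F accepts ε). A single-symbol fragment has closure size 1 and does not accept ε.
  a·a·b·a·b : same as the first factor's closure: |ε-closure| = 1
  (a·a·b·a·b)+ : new start ε-reaches only the body's start; the new accept needs a symbol first: |ε-closure| = 1 + 1 = 2
  c ∪ b : new start ε-reaches every alternative's start; none of them accept ε, so the new accept is not reached: |ε-closure| = 1 + 1 + 1 = 3
  b·(c ∪ b) : |ε-closure| equals the left operand's closure size = 1 (its accept is not ε-reachable, so the closure stops there)
  (b·(c ∪ b))* : |ε-closure| = 1 (new start) + 1 (body) + 1 (new accept) = 3
  (a·a·b·a·b)+·(b·(c ∪ b))* : |ε-closure| equals the left operand's closure size = 2 (its accept is not ε-reachable, so the closure stops there)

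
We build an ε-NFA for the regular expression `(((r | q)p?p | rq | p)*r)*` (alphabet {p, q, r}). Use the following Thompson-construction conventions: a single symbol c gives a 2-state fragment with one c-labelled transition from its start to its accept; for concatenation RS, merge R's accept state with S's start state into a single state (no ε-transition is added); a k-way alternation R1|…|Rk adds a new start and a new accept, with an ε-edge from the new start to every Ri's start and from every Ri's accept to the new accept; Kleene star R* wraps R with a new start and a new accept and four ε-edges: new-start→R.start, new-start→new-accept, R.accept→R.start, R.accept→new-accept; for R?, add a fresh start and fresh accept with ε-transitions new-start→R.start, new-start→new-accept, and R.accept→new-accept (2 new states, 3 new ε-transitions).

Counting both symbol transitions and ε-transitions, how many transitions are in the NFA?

29

Building bottom-up:
Each of the 8 symbol leaves contributes 1 transition (1 symbol, 0 ε).
  r | q = 6 transitions (2 symbol, 4 ε)
  p? = 4 transitions (1 symbol, 3 ε)
  (r | q)p?p = 11 transitions (4 symbol, 7 ε)
  rq = 2 transitions (2 symbol, 0 ε)
  (r | q)p?p | rq | p = 20 transitions (7 symbol, 13 ε)
  ((r | q)p?p | rq | p)* = 24 transitions (7 symbol, 17 ε)
  ((r | q)p?p | rq | p)*r = 25 transitions (8 symbol, 17 ε)
  (((r | q)p?p | rq | p)*r)* = 29 transitions (8 symbol, 21 ε)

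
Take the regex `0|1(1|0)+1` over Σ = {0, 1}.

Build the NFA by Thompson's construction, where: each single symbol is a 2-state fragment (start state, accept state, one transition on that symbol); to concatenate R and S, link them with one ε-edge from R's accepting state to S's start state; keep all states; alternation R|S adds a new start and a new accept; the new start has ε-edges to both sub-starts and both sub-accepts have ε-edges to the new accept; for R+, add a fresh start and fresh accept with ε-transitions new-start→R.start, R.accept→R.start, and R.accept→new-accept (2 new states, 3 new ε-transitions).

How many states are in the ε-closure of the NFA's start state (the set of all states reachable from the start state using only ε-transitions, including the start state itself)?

3

Work bottom-up. For each fragment F, track |ε-closure(F.start)| and whether F's accept lies in that closure (i.e. whether F accepts ε). A single-symbol fragment has closure size 1 and does not accept ε.
  1|0 : new start ε-reaches every alternative's start; none of them accept ε, so the new accept is not reached: |closure| = 1 + 1 + 1 = 3
  (1|0)+ : |closure| = 1 + 3 = 4 (the body doesn't accept ε, so the new accept is not reached)
  1(1|0)+1 : same as the first factor's closure: |closure| = 1
  0|1(1|0)+1 : new start ε-reaches every alternative's start; none of them accept ε, so the new accept is not reached: |closure| = 1 + 1 + 1 = 3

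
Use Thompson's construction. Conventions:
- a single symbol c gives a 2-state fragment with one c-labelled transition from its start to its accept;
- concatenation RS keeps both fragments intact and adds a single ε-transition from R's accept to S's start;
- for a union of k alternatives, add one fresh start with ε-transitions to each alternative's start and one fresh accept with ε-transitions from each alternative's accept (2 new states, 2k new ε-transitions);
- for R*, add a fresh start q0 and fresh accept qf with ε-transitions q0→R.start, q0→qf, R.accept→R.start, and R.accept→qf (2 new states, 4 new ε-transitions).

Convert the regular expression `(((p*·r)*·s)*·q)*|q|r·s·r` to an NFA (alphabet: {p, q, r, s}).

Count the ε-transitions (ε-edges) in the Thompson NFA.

27

Recursing over subexpressions:
Each of the 8 symbol leaves contributes 0 ε-transitions.
  p* → 4 ε-transitions
  p*·r → 5 ε-transitions
  (p*·r)* → 9 ε-transitions
  (p*·r)*·s → 10 ε-transitions
  ((p*·r)*·s)* → 14 ε-transitions
  ((p*·r)*·s)*·q → 15 ε-transitions
  (((p*·r)*·s)*·q)* → 19 ε-transitions
  r·s·r → 2 ε-transitions
  (((p*·r)*·s)*·q)*|q|r·s·r → 27 ε-transitions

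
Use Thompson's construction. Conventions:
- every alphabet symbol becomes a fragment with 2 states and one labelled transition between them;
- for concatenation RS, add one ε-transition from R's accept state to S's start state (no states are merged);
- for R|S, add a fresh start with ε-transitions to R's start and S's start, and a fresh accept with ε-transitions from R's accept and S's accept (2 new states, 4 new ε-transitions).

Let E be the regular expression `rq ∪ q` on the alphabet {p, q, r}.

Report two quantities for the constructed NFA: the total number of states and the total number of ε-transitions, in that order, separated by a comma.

8, 5

Bottom-up over the parse tree:
Each of the 3 symbol leaves contributes 2 states and 0 ε-transitions.
  rq — 4 states, 1 ε-transition
  rq ∪ q — 8 states, 5 ε-transitions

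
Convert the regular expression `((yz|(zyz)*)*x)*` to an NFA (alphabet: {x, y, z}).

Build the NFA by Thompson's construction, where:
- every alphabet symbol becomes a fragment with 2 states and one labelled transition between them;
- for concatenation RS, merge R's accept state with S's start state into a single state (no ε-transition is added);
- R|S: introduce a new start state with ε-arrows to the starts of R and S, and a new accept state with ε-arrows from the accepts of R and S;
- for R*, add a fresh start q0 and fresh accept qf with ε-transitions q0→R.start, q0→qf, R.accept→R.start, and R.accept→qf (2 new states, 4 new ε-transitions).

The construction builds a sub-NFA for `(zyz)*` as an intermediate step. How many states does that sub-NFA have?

6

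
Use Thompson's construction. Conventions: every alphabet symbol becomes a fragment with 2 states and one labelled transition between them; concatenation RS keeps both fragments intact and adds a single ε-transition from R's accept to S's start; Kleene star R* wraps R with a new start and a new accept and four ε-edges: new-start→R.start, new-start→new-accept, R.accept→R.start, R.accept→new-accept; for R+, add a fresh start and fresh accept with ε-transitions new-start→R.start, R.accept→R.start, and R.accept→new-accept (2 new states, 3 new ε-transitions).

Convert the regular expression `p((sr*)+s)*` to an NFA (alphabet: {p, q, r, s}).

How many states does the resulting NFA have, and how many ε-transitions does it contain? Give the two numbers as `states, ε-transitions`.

14, 14

Per subexpression:
Each of the 4 symbol leaves contributes 2 states and 0 ε-transitions.
  r* = 4 states, 4 ε-transitions
  sr* = 6 states, 5 ε-transitions
  (sr*)+ = 8 states, 8 ε-transitions
  (sr*)+s = 10 states, 9 ε-transitions
  ((sr*)+s)* = 12 states, 13 ε-transitions
  p((sr*)+s)* = 14 states, 14 ε-transitions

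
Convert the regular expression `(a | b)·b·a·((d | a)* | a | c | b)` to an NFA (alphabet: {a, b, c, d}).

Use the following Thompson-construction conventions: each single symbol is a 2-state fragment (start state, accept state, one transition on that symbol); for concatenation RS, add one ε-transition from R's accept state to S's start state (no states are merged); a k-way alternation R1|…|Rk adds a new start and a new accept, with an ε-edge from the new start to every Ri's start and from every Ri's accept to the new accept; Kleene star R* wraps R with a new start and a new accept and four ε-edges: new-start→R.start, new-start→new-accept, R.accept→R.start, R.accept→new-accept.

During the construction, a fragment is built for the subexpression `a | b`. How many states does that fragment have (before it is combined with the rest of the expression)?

Fragment for `a | b`:
Each of the 2 symbol leaves contributes a 2-state fragment.
  a | b : 6 states

6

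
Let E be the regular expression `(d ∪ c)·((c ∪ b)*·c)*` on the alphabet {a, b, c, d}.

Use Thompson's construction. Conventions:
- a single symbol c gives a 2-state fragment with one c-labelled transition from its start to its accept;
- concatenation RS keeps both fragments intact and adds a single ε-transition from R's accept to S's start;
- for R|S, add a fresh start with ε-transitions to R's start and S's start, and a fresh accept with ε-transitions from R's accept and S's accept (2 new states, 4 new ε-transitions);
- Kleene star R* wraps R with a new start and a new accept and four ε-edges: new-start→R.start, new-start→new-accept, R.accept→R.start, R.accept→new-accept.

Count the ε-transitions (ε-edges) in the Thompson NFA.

Recursing over subexpressions:
Each of the 5 symbol leaves contributes 0 ε-transitions.
  d ∪ c : 4 ε-transitions
  c ∪ b : 4 ε-transitions
  (c ∪ b)* : 8 ε-transitions
  (c ∪ b)*·c : 9 ε-transitions
  ((c ∪ b)*·c)* : 13 ε-transitions
  (d ∪ c)·((c ∪ b)*·c)* : 18 ε-transitions

18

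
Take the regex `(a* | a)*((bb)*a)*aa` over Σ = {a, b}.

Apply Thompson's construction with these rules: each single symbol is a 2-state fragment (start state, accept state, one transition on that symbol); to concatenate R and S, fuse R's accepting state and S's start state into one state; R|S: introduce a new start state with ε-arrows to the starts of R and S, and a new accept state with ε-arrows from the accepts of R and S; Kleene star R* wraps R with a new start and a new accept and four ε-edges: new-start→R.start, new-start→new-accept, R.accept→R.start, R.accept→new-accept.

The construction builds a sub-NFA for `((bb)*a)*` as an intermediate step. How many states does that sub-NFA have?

8

Fragment for `((bb)*a)*`:
Each of the 3 symbol leaves contributes a 2-state fragment.
  bb = 3 states
  (bb)* = 5 states
  (bb)*a = 6 states
  ((bb)*a)* = 8 states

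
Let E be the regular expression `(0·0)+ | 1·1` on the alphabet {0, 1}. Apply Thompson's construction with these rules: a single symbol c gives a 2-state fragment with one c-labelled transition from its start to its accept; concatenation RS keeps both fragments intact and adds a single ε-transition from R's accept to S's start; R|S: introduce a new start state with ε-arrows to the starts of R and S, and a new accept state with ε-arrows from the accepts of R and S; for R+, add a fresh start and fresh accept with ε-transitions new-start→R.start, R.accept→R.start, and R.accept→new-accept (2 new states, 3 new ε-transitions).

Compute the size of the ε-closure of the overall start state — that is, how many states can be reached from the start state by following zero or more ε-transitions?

4

Compute the ε-closure size of each fragment's start state recursively; a symbol fragment's start has no outgoing ε-edge, so its closure is just itself (size 1).
  0·0 — |ε-closure| equals the left operand's closure size = 1 (its accept is not ε-reachable, so the closure stops there)
  (0·0)+ — new start ε-reaches only the body's start; the new accept needs a symbol first: |ε-closure| = 1 + 1 = 2
  1·1 — |ε-closure| equals the left operand's closure size = 1 (its accept is not ε-reachable, so the closure stops there)
  (0·0)+ | 1·1 — |ε-closure| = 1 + 2 + 1 = 4 (the new accept is not ε-reachable since no branch accepts ε)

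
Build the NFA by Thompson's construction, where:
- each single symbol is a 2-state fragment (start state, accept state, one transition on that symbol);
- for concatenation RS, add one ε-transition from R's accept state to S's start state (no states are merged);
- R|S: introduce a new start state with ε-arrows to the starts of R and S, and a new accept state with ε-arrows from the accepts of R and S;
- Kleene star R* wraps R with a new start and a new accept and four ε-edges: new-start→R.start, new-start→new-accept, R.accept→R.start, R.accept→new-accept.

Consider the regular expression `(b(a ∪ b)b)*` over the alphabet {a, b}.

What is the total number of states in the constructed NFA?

12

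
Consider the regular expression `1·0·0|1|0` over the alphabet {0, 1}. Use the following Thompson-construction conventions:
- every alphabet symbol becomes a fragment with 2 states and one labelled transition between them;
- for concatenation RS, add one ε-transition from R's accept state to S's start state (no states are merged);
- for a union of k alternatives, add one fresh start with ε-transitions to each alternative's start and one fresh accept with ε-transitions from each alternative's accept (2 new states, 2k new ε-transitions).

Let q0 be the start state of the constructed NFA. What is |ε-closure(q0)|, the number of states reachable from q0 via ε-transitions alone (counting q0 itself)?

Compute the ε-closure size of each fragment's start state recursively; a symbol fragment's start has no outgoing ε-edge, so its closure is just itself (size 1).
  1·0·0 → |ε-closure| equals the left operand's closure size = 1 (its accept is not ε-reachable, so the closure stops there)
  1·0·0|1|0 → new start ε-reaches every alternative's start; none of them accept ε, so the new accept is not reached: |ε-closure| = 1 + 1 + 1 + 1 = 4

4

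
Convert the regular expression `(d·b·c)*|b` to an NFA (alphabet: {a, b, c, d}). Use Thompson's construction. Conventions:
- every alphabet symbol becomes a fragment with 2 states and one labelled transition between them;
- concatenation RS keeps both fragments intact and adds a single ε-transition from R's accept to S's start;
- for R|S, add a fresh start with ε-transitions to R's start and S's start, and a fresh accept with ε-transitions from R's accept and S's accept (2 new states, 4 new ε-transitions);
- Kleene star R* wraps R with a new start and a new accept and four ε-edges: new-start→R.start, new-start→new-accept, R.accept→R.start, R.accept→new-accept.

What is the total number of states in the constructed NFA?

Per subexpression:
Each of the 4 symbol leaves contributes a 2-state fragment.
  d·b·c = 6 states
  (d·b·c)* = 8 states
  (d·b·c)*|b = 12 states

12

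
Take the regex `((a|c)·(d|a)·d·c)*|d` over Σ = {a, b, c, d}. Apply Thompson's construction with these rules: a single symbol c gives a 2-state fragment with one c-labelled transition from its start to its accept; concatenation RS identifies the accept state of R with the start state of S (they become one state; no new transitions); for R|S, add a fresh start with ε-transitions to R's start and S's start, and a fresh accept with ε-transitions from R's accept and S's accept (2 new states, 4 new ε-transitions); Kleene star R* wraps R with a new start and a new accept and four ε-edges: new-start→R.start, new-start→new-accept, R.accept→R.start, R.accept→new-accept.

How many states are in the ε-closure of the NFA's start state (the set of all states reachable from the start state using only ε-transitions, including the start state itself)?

Compute the ε-closure size of each fragment's start state recursively; a symbol fragment's start has no outgoing ε-edge, so its closure is just itself (size 1).
  a|c — |ε-closure| = 1 + 1 + 1 = 3 (the new accept is not ε-reachable since no branch accepts ε)
  d|a — new start ε-reaches every alternative's start; none of them accept ε, so the new accept is not reached: |ε-closure| = 1 + 1 + 1 = 3
  (a|c)·(d|a)·d·c — |ε-closure| equals the left operand's closure size = 3 (its accept is not ε-reachable, so the closure stops there)
  ((a|c)·(d|a)·d·c)* — the star's fresh start ε-reaches both the body's start and the fresh accept: |ε-closure| = 2 + 3 = 5
  ((a|c)·(d|a)·d·c)*|d — |ε-closure| = 1 (new start) + (5 + 1) + 1 (new accept, since some branch ε-reaches its own accept) = 8

8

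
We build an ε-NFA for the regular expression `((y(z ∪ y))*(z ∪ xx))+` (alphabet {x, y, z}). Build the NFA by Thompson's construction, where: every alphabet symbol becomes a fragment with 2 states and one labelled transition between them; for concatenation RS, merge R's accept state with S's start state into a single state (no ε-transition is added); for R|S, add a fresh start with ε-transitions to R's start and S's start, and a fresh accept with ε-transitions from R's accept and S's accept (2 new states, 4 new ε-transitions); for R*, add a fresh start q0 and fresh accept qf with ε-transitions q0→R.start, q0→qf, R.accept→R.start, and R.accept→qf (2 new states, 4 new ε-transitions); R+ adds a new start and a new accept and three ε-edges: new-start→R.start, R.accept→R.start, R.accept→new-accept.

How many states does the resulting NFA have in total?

17

By structural recursion:
Each of the 6 symbol leaves contributes a 2-state fragment.
  z ∪ y → 6 states
  y(z ∪ y) → 7 states
  (y(z ∪ y))* → 9 states
  xx → 3 states
  z ∪ xx → 7 states
  (y(z ∪ y))*(z ∪ xx) → 15 states
  ((y(z ∪ y))*(z ∪ xx))+ → 17 states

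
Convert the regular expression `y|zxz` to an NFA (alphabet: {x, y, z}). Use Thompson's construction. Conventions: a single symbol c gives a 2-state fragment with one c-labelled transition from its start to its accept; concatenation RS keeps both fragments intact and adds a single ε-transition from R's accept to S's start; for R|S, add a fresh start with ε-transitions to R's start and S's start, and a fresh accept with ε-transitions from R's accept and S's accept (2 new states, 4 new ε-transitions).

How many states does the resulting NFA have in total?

Recursing over subexpressions:
Each of the 4 symbol leaves contributes a 2-state fragment.
  zxz → 6 states
  y|zxz → 10 states

10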